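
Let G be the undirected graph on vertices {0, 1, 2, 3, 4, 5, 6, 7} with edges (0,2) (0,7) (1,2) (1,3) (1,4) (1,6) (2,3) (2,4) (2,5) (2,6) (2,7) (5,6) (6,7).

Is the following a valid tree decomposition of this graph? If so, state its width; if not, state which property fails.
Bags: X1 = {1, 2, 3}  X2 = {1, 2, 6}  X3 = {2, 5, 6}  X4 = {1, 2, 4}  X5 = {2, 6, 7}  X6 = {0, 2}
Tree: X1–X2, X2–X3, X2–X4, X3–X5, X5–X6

A tree decomposition must satisfy three properties: every vertex lies in some bag; for every edge, both endpoints lie together in some bag; and for every vertex, the bags containing it form a connected subtree. Here edge (7,0) lies in no bag, so the decomposition is invalid.

No — edge (7,0) lies in no bag.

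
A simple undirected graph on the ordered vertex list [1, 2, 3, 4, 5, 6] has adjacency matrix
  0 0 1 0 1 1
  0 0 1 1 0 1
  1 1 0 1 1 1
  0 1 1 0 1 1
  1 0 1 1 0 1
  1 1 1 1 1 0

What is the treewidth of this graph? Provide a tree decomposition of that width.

Each bag holds 4 vertices, so the decomposition has width 3, which upper-bounds the treewidth. Conversely, {1, 3, 5, 6} is a clique of size 4, and the vertices of any clique must share a bag in every tree decomposition; so some bag has ≥ 4 vertices and tw(G) ≥ 3. Combining the bounds, tw(G) = 3.

Treewidth 3.
One optimal decomposition is:
Bags: B1 = {1, 3, 5, 6}  B2 = {3, 4, 5, 6}  B3 = {2, 3, 4, 6}
Tree: B1–B2, B2–B3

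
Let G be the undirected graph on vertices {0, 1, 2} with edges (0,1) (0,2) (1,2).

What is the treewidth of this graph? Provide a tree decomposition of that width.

Treewidth 2.
One optimal decomposition is:
Bags: B1 = {0, 1, 2}
Tree: (single bag)

With just one bag of size 3, the width is 3 − 1 = 2, so tw(G) ≤ 2. For the lower bound, the 3 vertices {0, 1, 2} are pairwise adjacent, and any tree decomposition puts a clique entirely inside one bag — forcing width ≥ 2. The upper and lower bounds meet at 2, so that is the treewidth.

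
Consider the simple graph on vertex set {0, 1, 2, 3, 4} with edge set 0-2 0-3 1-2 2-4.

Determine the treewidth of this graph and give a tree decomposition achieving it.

Treewidth 1.
Bags: B1 = {0, 2}  B2 = {1, 2}  B3 = {2, 4}  B4 = {0, 3}
Tree: B1–B2, B2–B3, B1–B4

Every bag has size at most 2, so the width is 2 − 1 = 1 and tw(G) ≤ 1. Since G has at least one edge (e.g. 0–2), it is not an edgeless graph, so tw(G) ≥ 1. The upper and lower bounds meet at 1, so that is the treewidth.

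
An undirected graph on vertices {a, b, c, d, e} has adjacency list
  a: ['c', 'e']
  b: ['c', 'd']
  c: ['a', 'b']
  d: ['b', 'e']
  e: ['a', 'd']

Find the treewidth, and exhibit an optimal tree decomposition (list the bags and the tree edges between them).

Treewidth 2.
One optimal decomposition is:
Bags: B1 = {a, b, c}  B2 = {a, b, e}  B3 = {b, d, e}
Tree: B1–B2, B2–B3

Each bag holds 3 vertices, so the decomposition has width 2, which upper-bounds the treewidth. The edges b–c–a–e–d–b form a cycle, so G is not a tree and its treewidth is at least 2. Combining the bounds, tw(G) = 2.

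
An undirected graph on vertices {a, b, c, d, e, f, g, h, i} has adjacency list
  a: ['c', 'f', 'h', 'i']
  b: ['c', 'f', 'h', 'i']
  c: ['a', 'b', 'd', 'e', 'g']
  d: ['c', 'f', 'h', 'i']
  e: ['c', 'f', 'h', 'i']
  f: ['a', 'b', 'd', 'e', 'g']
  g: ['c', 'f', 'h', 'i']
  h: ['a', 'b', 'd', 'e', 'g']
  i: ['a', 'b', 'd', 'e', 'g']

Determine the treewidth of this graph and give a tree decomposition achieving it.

Treewidth 4.
One such decomposition:
Bags: B1 = {c, e, f, h, i}  B2 = {c, f, g, h, i}  B3 = {a, c, f, h, i}  B4 = {c, d, f, h, i}  B5 = {b, c, f, h, i}
Tree: B1–B2, B2–B3, B3–B4, B4–B5

Every bag has size at most 5, so the width is 5 − 1 = 4 and tw(G) ≤ 4. For the lower bound: the 5 vertex sets {e,i}, {c,g}, {a,f}, {h}, {d} are disjoint, each induces a connected subgraph, and every pair is joined by at least one edge of G. Contracting each set to a single vertex therefore yields K_{5} as a minor, and since treewidth is minor-monotone, tw(G) ≥ tw(K_{5}) = 4. Hence tw(G) = 4 exactly.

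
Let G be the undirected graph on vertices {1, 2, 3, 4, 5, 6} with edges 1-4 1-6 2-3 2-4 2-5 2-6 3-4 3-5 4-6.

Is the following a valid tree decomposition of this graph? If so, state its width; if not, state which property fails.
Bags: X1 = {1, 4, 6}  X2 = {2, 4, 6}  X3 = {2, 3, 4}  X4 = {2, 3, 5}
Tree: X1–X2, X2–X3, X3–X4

Yes; width 2.

Vertex coverage: the bags together contain {1, 2, 3, 4, 5, 6}, the full vertex set. Edge coverage: each edge of G has both endpoints in at least one bag. Running intersection: for every vertex, the bags containing it form a connected subtree. All three properties hold, so this is a valid tree decomposition of width max|bag| − 1 = 2, and hence tw(G) ≤ 2.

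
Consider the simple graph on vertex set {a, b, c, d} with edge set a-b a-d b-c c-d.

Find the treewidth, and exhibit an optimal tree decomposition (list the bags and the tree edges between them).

Each bag holds 3 vertices, so the decomposition has width 2, which upper-bounds the treewidth. Since b–c–d–a–b is a cycle in G, G is not acyclic. Forests are exactly the graphs of treewidth ≤ 1, so tw(G) ≥ 2. Therefore the treewidth is 2.

Treewidth 2.
One optimal decomposition is:
Bags: B1 = {b, c, d}  B2 = {a, b, d}
Tree: B1–B2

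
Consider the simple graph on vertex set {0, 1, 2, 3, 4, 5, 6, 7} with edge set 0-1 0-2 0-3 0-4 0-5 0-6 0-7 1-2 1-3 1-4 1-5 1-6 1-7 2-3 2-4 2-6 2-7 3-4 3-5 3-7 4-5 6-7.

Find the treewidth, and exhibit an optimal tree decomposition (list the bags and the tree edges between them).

Every bag has size at most 5, so the width is 5 − 1 = 4 and tw(G) ≤ 4. Conversely, {0, 1, 2, 3, 4} is a clique of size 5, and the vertices of any clique must share a bag in every tree decomposition; so some bag has ≥ 5 vertices and tw(G) ≥ 4. Hence tw(G) = 4 exactly.

Treewidth 4.
One optimal decomposition is:
Bags: B1 = {0, 1, 2, 3, 7}  B2 = {0, 1, 2, 3, 4}  B3 = {0, 1, 3, 4, 5}  B4 = {0, 1, 2, 6, 7}
Tree: B1–B2, B2–B3, B1–B4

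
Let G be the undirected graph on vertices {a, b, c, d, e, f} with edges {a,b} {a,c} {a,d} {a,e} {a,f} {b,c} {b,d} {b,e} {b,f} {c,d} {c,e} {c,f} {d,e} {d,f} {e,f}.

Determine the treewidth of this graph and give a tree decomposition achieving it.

With just one bag of size 6, the width is 6 − 1 = 5, so tw(G) ≤ 5. For the lower bound, the 6 vertices {a, b, c, d, e, f} are pairwise adjacent, and any tree decomposition puts a clique entirely inside one bag — forcing width ≥ 5. The upper and lower bounds meet at 5, so that is the treewidth.

Treewidth 5.
One such decomposition:
Bags: B1 = {a, b, c, d, e, f}
Tree: (single bag)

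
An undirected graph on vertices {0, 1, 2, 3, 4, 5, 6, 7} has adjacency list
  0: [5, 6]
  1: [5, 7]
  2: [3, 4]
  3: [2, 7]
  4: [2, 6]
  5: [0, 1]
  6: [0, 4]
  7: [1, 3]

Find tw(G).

2

A width-2 tree decomposition is:
Bags: B1 = {1, 5, 7}  B2 = {0, 5, 7}  B3 = {0, 6, 7}  B4 = {4, 6, 7}  B5 = {2, 4, 7}  B6 = {2, 3, 7}
Tree: B1–B2, B2–B3, B3–B4, B4–B5, B5–B6
Each bag holds 3 vertices, so the decomposition has width 2, which upper-bounds the treewidth. Since 7–1–5–0–6–4–2–3–7 is a cycle in G, G is not acyclic. Forests are exactly the graphs of treewidth ≤ 1, so tw(G) ≥ 2. The upper and lower bounds meet at 2, so that is the treewidth.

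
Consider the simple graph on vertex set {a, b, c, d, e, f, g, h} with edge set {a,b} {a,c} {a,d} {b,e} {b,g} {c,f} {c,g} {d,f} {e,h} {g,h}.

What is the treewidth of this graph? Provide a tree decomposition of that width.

Treewidth 2.
One such decomposition:
Bags: B1 = {a, d, f}  B2 = {a, c, f}  B3 = {a, b, c}  B4 = {b, c, g}  B5 = {b, e, g}  B6 = {e, g, h}
Tree: B1–B2, B2–B3, B3–B4, B4–B5, B5–B6

Every bag has size at most 3, so the width is 3 − 1 = 2 and tw(G) ≤ 2. For the lower bound, G contains the cycle d–f–c–a–d, so G is not a forest; only forests have treewidth ≤ 1, hence tw(G) ≥ 2. Hence tw(G) = 2 exactly.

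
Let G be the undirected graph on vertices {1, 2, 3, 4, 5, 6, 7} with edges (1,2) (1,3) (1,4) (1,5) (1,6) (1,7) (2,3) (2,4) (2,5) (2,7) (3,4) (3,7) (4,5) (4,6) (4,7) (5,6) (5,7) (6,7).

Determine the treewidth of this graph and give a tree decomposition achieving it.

The largest bag has 5 vertices, giving width 4; this decomposition certifies tw(G) ≤ 4. Conversely, {1, 2, 3, 4, 7} is a clique of size 5, and the vertices of any clique must share a bag in every tree decomposition; so some bag has ≥ 5 vertices and tw(G) ≥ 4. The upper and lower bounds meet at 4, so that is the treewidth.

Treewidth 4.
One optimal decomposition is:
Bags: B1 = {1, 2, 3, 4, 7}  B2 = {1, 2, 4, 5, 7}  B3 = {1, 4, 5, 6, 7}
Tree: B1–B2, B2–B3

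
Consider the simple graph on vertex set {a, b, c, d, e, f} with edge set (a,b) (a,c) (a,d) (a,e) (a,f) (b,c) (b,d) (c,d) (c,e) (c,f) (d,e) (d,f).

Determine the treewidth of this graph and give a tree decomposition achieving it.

Each bag holds 4 vertices, so the decomposition has width 3, which upper-bounds the treewidth. On the other hand G contains the 4-clique {a, c, d, e}. A clique must lie in a single bag of any decomposition, so no decomposition can have width below 3. Combining the bounds, tw(G) = 3.

Treewidth 3.
Bags: B1 = {a, b, c, d}  B2 = {a, c, d, e}  B3 = {a, c, d, f}
Tree: B1–B2, B2–B3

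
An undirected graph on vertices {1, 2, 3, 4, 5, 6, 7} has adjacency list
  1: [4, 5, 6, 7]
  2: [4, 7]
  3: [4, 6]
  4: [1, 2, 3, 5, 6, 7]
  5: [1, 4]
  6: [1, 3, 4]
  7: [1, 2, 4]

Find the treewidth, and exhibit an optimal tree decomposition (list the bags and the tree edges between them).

The largest bag has 3 vertices, giving width 2; this decomposition certifies tw(G) ≤ 2. For the lower bound, the 3 vertices {1, 4, 5} are pairwise adjacent, and any tree decomposition puts a clique entirely inside one bag — forcing width ≥ 2. Hence tw(G) = 2 exactly.

Treewidth 2.
One such decomposition:
Bags: B1 = {1, 4, 6}  B2 = {1, 4, 5}  B3 = {3, 4, 6}  B4 = {1, 4, 7}  B5 = {2, 4, 7}
Tree: B1–B2, B1–B3, B2–B4, B4–B5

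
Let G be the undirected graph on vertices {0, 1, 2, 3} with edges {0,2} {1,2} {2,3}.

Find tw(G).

A width-1 tree decomposition is:
Bags: B1 = {2, 3}  B2 = {0, 2}  B3 = {1, 2}
Tree: B1–B2, B2–B3
Each bag holds 2 vertices, so the decomposition has width 1, which upper-bounds the treewidth. G has an edge, so its treewidth is at least 1. Combining the bounds, tw(G) = 1.

1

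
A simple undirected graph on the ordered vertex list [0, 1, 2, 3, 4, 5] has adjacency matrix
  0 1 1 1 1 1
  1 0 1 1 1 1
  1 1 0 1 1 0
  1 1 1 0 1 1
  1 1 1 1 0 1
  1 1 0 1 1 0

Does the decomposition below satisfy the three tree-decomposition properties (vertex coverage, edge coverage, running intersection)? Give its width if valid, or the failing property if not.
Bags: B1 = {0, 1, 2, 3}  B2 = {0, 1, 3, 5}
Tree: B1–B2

A tree decomposition must satisfy three properties: every vertex lies in some bag; for every edge, both endpoints lie together in some bag; and for every vertex, the bags containing it form a connected subtree. Here vertex 4 appears in no bag, so the decomposition is invalid.

No — vertex 4 appears in no bag.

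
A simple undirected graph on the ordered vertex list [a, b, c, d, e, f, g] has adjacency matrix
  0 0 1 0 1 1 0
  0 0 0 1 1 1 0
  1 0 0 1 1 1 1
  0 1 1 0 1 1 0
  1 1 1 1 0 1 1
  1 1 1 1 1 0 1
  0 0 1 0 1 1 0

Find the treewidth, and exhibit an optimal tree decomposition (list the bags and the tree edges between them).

Treewidth 3.
One optimal decomposition is:
Bags: B1 = {a, c, e, f}  B2 = {c, d, e, f}  B3 = {b, d, e, f}  B4 = {c, e, f, g}
Tree: B1–B2, B2–B3, B1–B4

The largest bag has 4 vertices, giving width 3; this decomposition certifies tw(G) ≤ 3. On the other hand G contains the 4-clique {c, d, e, f}. A clique must lie in a single bag of any decomposition, so no decomposition can have width below 3. The upper and lower bounds meet at 3, so that is the treewidth.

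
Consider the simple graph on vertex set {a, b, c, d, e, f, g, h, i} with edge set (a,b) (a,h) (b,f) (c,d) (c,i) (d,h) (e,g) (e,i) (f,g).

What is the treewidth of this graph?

A width-2 tree decomposition is:
Bags: B1 = {a, b, h}  B2 = {b, d, h}  B3 = {b, c, d}  B4 = {b, c, i}  B5 = {b, e, i}  B6 = {b, e, g}  B7 = {b, f, g}
Tree: B1–B2, B2–B3, B3–B4, B4–B5, B5–B6, B6–B7
Every bag has size at most 3, so the width is 3 − 1 = 2 and tw(G) ≤ 2. The edges b–a–h–d–c–i–e–g–f–b form a cycle, so G is not a tree and its treewidth is at least 2. The upper and lower bounds meet at 2, so that is the treewidth.

2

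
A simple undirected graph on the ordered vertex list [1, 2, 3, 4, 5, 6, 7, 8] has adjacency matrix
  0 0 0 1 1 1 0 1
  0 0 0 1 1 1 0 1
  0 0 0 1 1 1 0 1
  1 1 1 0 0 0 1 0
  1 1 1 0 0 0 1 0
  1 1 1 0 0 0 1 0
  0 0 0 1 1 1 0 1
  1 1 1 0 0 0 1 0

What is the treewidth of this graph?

4

A width-4 tree decomposition is:
Bags: B1 = {3, 4, 5, 6, 8}  B2 = {4, 5, 6, 7, 8}  B3 = {2, 4, 5, 6, 8}  B4 = {1, 4, 5, 6, 8}
Tree: B1–B2, B2–B3, B3–B4
The largest bag has 5 vertices, giving width 4; this decomposition certifies tw(G) ≤ 4. For the lower bound: the 5 vertex sets {3,5}, {6,7}, {2,4}, {8}, {1} are disjoint, each induces a connected subgraph, and every pair is joined by at least one edge of G. Contracting each set to a single vertex therefore yields K_{5} as a minor, and since treewidth is minor-monotone, tw(G) ≥ tw(K_{5}) = 4. Hence tw(G) = 4 exactly.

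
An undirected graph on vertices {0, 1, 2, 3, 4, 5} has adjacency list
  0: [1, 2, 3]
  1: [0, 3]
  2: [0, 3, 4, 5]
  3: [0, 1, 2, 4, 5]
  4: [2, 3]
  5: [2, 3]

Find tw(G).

2

A width-2 tree decomposition is:
Bags: B1 = {0, 2, 3}  B2 = {2, 3, 4}  B3 = {0, 1, 3}  B4 = {2, 3, 5}
Tree: B1–B2, B1–B3, B1–B4
Each bag holds 3 vertices, so the decomposition has width 2, which upper-bounds the treewidth. For the lower bound, the 3 vertices {0, 1, 3} are pairwise adjacent, and any tree decomposition puts a clique entirely inside one bag — forcing width ≥ 2. Hence tw(G) = 2 exactly.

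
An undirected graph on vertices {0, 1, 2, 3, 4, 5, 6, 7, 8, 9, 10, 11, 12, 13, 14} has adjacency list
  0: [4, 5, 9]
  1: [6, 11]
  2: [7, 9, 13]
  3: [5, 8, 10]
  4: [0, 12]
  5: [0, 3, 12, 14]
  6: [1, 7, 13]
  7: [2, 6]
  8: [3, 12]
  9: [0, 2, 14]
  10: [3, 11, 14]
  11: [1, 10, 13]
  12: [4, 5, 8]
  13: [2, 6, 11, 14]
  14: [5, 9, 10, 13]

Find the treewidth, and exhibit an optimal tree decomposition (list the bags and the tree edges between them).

Every bag has size at most 4, so the width is 4 − 1 = 3 and tw(G) ≤ 3. For the lower bound: the 4 vertex sets {4,8,12}, {3}, {5}, {0,9,10,14} are disjoint, each induces a connected subgraph, and every pair is joined by at least one edge of G. Contracting each set to a single vertex therefore yields K_{4} as a minor, and since treewidth is minor-monotone, tw(G) ≥ tw(K_{4}) = 3. The upper and lower bounds meet at 3, so that is the treewidth.

Treewidth 3.
Bags: B1 = {3, 4, 8, 12}  B2 = {3, 4, 5, 12}  B3 = {0, 3, 4, 5}  B4 = {0, 3, 5, 10}  B5 = {0, 5, 10, 14}  B6 = {0, 9, 10, 14}  B7 = {9, 10, 11, 14}  B8 = {9, 11, 13, 14}  B9 = {2, 9, 11, 13}  B10 = {1, 2, 11, 13}  B11 = {1, 2, 6, 13}  B12 = {1, 2, 6, 7}
Tree: B1–B2, B2–B3, B3–B4, B4–B5, B5–B6, B6–B7, B7–B8, B8–B9, B9–B10, B10–B11, B11–B12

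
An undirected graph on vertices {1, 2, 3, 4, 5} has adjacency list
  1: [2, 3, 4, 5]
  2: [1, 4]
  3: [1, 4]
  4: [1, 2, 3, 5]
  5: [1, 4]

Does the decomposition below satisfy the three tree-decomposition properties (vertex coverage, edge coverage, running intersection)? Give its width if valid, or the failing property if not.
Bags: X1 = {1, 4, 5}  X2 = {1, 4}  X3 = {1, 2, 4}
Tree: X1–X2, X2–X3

A tree decomposition must satisfy three properties: every vertex lies in some bag; for every edge, both endpoints lie together in some bag; and for every vertex, the bags containing it form a connected subtree. Here vertex 3 appears in no bag, so the decomposition is invalid.

No — vertex 3 appears in no bag.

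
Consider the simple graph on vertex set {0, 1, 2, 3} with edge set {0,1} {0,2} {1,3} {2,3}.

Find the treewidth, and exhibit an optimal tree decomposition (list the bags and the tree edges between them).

The largest bag has 3 vertices, giving width 2; this decomposition certifies tw(G) ≤ 2. Since 1–3–2–0–1 is a cycle in G, G is not acyclic. Forests are exactly the graphs of treewidth ≤ 1, so tw(G) ≥ 2. Hence tw(G) = 2 exactly.

Treewidth 2.
One such decomposition:
Bags: B1 = {1, 2, 3}  B2 = {0, 1, 2}
Tree: B1–B2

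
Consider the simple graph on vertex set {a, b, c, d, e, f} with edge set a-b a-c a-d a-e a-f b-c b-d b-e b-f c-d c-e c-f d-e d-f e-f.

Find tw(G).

A width-5 tree decomposition is:
Bags: B1 = {a, b, c, d, e, f}
Tree: (single bag)
A single bag containing all 6 vertices is trivially a valid decomposition of width 5. For the lower bound, the 6 vertices {a, b, c, d, e, f} are pairwise adjacent, and any tree decomposition puts a clique entirely inside one bag — forcing width ≥ 5. Hence tw(G) = 5 exactly.

5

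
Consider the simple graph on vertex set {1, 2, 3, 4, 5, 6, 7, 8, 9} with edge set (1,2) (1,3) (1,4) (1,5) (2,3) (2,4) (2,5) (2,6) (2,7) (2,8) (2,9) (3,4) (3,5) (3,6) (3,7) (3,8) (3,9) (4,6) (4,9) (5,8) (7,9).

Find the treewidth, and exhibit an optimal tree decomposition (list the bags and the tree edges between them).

Treewidth 3.
Bags: B1 = {1, 2, 3, 4}  B2 = {2, 3, 4, 9}  B3 = {1, 2, 3, 5}  B4 = {2, 3, 7, 9}  B5 = {2, 3, 5, 8}  B6 = {2, 3, 4, 6}
Tree: B1–B2, B1–B3, B2–B4, B3–B5, B1–B6

The largest bag has 4 vertices, giving width 3; this decomposition certifies tw(G) ≤ 3. For the lower bound, the 4 vertices {2, 3, 5, 8} are pairwise adjacent, and any tree decomposition puts a clique entirely inside one bag — forcing width ≥ 3. Hence tw(G) = 3 exactly.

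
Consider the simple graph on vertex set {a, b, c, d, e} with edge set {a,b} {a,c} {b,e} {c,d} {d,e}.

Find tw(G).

2

A width-2 tree decomposition is:
Bags: B1 = {a, c, d}  B2 = {a, b, d}  B3 = {b, d, e}
Tree: B1–B2, B2–B3
Each bag holds 3 vertices, so the decomposition has width 2, which upper-bounds the treewidth. For the lower bound, G contains the cycle d–c–a–b–e–d, so G is not a forest; only forests have treewidth ≤ 1, hence tw(G) ≥ 2. Combining the bounds, tw(G) = 2.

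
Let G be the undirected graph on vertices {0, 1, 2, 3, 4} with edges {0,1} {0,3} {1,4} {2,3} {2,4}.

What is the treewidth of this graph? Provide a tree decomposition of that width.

Treewidth 2.
One optimal decomposition is:
Bags: B1 = {0, 1, 4}  B2 = {0, 3, 4}  B3 = {2, 3, 4}
Tree: B1–B2, B2–B3

Each bag holds 3 vertices, so the decomposition has width 2, which upper-bounds the treewidth. For the lower bound, G contains the cycle 4–1–0–3–2–4, so G is not a forest; only forests have treewidth ≤ 1, hence tw(G) ≥ 2. Therefore the treewidth is 2.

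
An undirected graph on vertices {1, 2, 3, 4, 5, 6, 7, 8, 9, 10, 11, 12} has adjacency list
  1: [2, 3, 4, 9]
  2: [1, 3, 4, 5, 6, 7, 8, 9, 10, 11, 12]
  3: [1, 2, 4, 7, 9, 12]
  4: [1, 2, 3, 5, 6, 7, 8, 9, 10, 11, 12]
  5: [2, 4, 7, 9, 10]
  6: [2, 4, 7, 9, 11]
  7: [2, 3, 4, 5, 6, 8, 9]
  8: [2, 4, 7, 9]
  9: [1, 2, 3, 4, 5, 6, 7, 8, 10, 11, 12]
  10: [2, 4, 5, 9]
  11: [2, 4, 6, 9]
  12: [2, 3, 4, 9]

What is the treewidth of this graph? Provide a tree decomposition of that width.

Each bag holds 5 vertices, so the decomposition has width 4, which upper-bounds the treewidth. Conversely, {1, 2, 3, 4, 9} is a clique of size 5, and the vertices of any clique must share a bag in every tree decomposition; so some bag has ≥ 5 vertices and tw(G) ≥ 4. The upper and lower bounds meet at 4, so that is the treewidth.

Treewidth 4.
One such decomposition:
Bags: B1 = {2, 4, 6, 7, 9}  B2 = {2, 4, 6, 9, 11}  B3 = {2, 3, 4, 7, 9}  B4 = {1, 2, 3, 4, 9}  B5 = {2, 4, 5, 7, 9}  B6 = {2, 4, 5, 9, 10}  B7 = {2, 3, 4, 9, 12}  B8 = {2, 4, 7, 8, 9}
Tree: B1–B2, B1–B3, B3–B4, B3–B5, B5–B6, B4–B7, B3–B8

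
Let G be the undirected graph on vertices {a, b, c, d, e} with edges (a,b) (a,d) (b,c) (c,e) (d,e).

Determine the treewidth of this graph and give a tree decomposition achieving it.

Treewidth 2.
One such decomposition:
Bags: B1 = {a, d, e}  B2 = {a, c, e}  B3 = {a, b, c}
Tree: B1–B2, B2–B3

Each bag holds 3 vertices, so the decomposition has width 2, which upper-bounds the treewidth. For the lower bound, G contains the cycle a–d–e–c–b–a, so G is not a forest; only forests have treewidth ≤ 1, hence tw(G) ≥ 2. Therefore the treewidth is 2.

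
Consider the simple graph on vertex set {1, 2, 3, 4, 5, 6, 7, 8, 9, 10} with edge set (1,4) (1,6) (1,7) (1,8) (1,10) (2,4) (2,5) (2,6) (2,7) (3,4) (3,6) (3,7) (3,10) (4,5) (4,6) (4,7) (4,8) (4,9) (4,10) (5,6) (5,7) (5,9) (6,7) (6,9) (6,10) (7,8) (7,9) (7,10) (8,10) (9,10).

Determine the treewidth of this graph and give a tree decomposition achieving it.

Every bag has size at most 5, so the width is 5 − 1 = 4 and tw(G) ≤ 4. Conversely, {1, 4, 7, 8, 10} is a clique of size 5, and the vertices of any clique must share a bag in every tree decomposition; so some bag has ≥ 5 vertices and tw(G) ≥ 4. Hence tw(G) = 4 exactly.

Treewidth 4.
One such decomposition:
Bags: B1 = {1, 4, 6, 7, 10}  B2 = {3, 4, 6, 7, 10}  B3 = {4, 6, 7, 9, 10}  B4 = {4, 5, 6, 7, 9}  B5 = {1, 4, 7, 8, 10}  B6 = {2, 4, 5, 6, 7}
Tree: B1–B2, B2–B3, B3–B4, B1–B5, B4–B6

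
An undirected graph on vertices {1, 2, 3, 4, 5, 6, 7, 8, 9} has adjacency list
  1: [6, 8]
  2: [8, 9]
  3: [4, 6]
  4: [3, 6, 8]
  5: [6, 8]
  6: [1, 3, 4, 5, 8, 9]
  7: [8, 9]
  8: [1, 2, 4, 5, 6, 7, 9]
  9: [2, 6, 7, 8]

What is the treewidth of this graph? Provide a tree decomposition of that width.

Treewidth 2.
Bags: B1 = {4, 6, 8}  B2 = {6, 8, 9}  B3 = {3, 4, 6}  B4 = {5, 6, 8}  B5 = {2, 8, 9}  B6 = {1, 6, 8}  B7 = {7, 8, 9}
Tree: B1–B2, B1–B3, B2–B4, B2–B5, B4–B6, B5–B7

Every bag has size at most 3, so the width is 3 − 1 = 2 and tw(G) ≤ 2. For the lower bound, the 3 vertices {2, 8, 9} are pairwise adjacent, and any tree decomposition puts a clique entirely inside one bag — forcing width ≥ 2. Combining the bounds, tw(G) = 2.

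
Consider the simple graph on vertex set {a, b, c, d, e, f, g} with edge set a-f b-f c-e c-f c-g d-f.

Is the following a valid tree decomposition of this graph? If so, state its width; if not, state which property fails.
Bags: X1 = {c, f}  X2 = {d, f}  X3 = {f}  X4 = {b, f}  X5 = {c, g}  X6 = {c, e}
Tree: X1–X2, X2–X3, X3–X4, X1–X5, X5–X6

No — vertex a appears in no bag.

A tree decomposition must satisfy three properties: every vertex lies in some bag; for every edge, both endpoints lie together in some bag; and for every vertex, the bags containing it form a connected subtree. Here vertex a appears in no bag, so the decomposition is invalid.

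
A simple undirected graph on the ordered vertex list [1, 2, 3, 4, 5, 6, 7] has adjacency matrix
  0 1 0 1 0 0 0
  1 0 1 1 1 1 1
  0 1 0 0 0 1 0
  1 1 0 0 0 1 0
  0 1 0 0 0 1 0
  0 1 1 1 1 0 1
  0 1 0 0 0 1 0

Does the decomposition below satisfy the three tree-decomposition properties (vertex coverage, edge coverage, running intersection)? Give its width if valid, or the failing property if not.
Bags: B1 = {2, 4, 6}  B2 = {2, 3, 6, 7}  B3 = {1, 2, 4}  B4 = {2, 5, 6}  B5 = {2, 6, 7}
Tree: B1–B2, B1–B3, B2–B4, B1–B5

No — bags containing vertex 7 are not connected in the tree.

A tree decomposition must satisfy three properties: every vertex lies in some bag; for every edge, both endpoints lie together in some bag; and for every vertex, the bags containing it form a connected subtree. Here bags containing vertex 7 are not connected in the tree, so the decomposition is invalid.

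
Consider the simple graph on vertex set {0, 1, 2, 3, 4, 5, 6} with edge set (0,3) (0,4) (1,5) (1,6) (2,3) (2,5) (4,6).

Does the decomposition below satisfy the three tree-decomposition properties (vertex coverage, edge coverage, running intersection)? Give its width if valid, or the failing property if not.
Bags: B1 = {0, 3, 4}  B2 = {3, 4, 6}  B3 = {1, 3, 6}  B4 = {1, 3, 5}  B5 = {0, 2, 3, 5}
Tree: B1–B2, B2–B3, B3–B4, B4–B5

No — bags containing vertex 0 are not connected in the tree.

A tree decomposition must satisfy three properties: every vertex lies in some bag; for every edge, both endpoints lie together in some bag; and for every vertex, the bags containing it form a connected subtree. Here bags containing vertex 0 are not connected in the tree, so the decomposition is invalid.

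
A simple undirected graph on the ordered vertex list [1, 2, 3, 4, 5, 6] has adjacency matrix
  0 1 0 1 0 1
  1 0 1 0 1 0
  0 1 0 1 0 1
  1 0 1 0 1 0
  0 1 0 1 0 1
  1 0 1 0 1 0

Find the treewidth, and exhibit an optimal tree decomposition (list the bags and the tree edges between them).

Treewidth 3.
Bags: B1 = {1, 3, 4, 5}  B2 = {1, 3, 5, 6}  B3 = {1, 2, 3, 5}
Tree: B1–B2, B2–B3

The largest bag has 4 vertices, giving width 3; this decomposition certifies tw(G) ≤ 3. For the lower bound: the 4 vertex sets {4,5}, {1,6}, {3}, {2} are disjoint, each induces a connected subgraph, and every pair is joined by at least one edge of G. Contracting each set to a single vertex therefore yields K_{4} as a minor, and since treewidth is minor-monotone, tw(G) ≥ tw(K_{4}) = 3. The upper and lower bounds meet at 3, so that is the treewidth.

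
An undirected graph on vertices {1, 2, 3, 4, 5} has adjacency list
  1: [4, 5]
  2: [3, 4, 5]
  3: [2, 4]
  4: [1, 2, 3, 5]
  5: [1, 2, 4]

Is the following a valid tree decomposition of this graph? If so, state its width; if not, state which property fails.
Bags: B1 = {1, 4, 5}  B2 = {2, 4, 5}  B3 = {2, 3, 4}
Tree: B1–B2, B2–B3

Vertex coverage: the bags together contain {1, 2, 3, 4, 5}, the full vertex set. Edge coverage: each edge of G has both endpoints in at least one bag. Running intersection: for every vertex, the bags containing it form a connected subtree. All three properties hold, so this is a valid tree decomposition of width max|bag| − 1 = 2, and hence tw(G) ≤ 2.

Yes; width 2.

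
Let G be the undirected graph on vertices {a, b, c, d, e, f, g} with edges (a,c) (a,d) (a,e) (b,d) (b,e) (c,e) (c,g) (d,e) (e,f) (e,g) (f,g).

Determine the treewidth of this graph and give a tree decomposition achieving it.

Every bag has size at most 3, so the width is 3 − 1 = 2 and tw(G) ≤ 2. On the other hand G contains the 3-clique {a, d, e}. A clique must lie in a single bag of any decomposition, so no decomposition can have width below 2. Combining the bounds, tw(G) = 2.

Treewidth 2.
One optimal decomposition is:
Bags: B1 = {c, e, g}  B2 = {a, c, e}  B3 = {a, d, e}  B4 = {e, f, g}  B5 = {b, d, e}
Tree: B1–B2, B2–B3, B1–B4, B3–B5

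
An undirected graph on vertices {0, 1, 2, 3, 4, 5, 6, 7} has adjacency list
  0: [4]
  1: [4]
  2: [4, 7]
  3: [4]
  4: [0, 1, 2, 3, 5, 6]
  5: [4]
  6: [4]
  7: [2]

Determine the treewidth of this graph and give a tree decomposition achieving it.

Treewidth 1.
One optimal decomposition is:
Bags: B1 = {1, 4}  B2 = {0, 4}  B3 = {3, 4}  B4 = {2, 4}  B5 = {4, 5}  B6 = {2, 7}  B7 = {4, 6}
Tree: B1–B2, B2–B3, B3–B4, B1–B5, B4–B6, B3–B7

Each bag holds 2 vertices, so the decomposition has width 1, which upper-bounds the treewidth. G has an edge, so its treewidth is at least 1. Hence tw(G) = 1 exactly.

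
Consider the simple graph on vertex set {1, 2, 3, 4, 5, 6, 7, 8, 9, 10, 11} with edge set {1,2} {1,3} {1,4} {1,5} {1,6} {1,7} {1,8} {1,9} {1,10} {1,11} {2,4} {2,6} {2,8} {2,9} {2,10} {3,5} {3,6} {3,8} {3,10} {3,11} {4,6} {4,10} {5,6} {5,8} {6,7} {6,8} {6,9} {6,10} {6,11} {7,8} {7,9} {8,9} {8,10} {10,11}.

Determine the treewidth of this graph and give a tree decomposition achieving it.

Treewidth 4.
One optimal decomposition is:
Bags: B1 = {1, 2, 6, 8, 10}  B2 = {1, 2, 4, 6, 10}  B3 = {1, 3, 6, 8, 10}  B4 = {1, 3, 5, 6, 8}  B5 = {1, 3, 6, 10, 11}  B6 = {1, 2, 6, 8, 9}  B7 = {1, 6, 7, 8, 9}
Tree: B1–B2, B1–B3, B3–B4, B3–B5, B1–B6, B6–B7

Each bag holds 5 vertices, so the decomposition has width 4, which upper-bounds the treewidth. On the other hand G contains the 5-clique {1, 2, 6, 8, 9}. A clique must lie in a single bag of any decomposition, so no decomposition can have width below 4. Hence tw(G) = 4 exactly.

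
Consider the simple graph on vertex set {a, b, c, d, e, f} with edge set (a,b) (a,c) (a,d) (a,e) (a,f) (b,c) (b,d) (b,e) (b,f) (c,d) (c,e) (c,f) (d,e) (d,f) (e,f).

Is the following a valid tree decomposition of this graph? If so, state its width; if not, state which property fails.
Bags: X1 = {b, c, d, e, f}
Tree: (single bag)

No — vertex a appears in no bag.

A tree decomposition must satisfy three properties: every vertex lies in some bag; for every edge, both endpoints lie together in some bag; and for every vertex, the bags containing it form a connected subtree. Here vertex a appears in no bag, so the decomposition is invalid.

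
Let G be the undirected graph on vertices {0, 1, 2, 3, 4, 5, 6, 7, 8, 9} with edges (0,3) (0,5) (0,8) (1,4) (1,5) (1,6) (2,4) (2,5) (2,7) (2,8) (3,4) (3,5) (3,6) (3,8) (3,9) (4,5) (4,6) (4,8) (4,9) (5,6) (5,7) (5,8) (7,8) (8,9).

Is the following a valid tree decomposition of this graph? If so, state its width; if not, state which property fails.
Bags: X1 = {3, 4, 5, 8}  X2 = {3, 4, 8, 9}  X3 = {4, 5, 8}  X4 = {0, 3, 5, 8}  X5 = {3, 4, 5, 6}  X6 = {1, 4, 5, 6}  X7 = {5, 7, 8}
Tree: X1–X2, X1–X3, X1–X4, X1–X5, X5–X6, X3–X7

A tree decomposition must satisfy three properties: every vertex lies in some bag; for every edge, both endpoints lie together in some bag; and for every vertex, the bags containing it form a connected subtree. Here vertex 2 appears in no bag, so the decomposition is invalid.

No — vertex 2 appears in no bag.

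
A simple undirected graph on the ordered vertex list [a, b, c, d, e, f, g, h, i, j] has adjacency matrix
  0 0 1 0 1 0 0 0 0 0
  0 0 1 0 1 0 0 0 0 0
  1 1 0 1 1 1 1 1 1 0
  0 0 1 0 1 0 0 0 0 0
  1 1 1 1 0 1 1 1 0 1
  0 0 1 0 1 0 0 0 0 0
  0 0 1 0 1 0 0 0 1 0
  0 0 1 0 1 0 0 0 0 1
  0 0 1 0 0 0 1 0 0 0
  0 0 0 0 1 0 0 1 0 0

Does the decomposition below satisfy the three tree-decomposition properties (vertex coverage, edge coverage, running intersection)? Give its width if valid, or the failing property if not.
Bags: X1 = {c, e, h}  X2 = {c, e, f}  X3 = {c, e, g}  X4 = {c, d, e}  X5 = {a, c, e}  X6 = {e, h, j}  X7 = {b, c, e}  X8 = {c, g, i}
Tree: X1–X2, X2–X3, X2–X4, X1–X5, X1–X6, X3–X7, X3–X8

Yes; width 2.

Vertex coverage: the bags together contain {a, b, c, d, e, f, g, h, i, j}, the full vertex set. Edge coverage: each edge of G has both endpoints in at least one bag. Running intersection: for every vertex, the bags containing it form a connected subtree. All three properties hold, so this is a valid tree decomposition of width max|bag| − 1 = 2, and hence tw(G) ≤ 2.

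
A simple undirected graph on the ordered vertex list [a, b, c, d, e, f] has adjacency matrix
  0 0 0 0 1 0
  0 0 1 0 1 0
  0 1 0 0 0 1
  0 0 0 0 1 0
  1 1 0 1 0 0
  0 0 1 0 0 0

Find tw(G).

1

A width-1 tree decomposition is:
Bags: B1 = {a, e}  B2 = {b, e}  B3 = {b, c}  B4 = {d, e}  B5 = {c, f}
Tree: B1–B2, B2–B3, B1–B4, B3–B5
Every bag has size at most 2, so the width is 2 − 1 = 1 and tw(G) ≤ 1. Since G has at least one edge (e.g. e–a), it is not an edgeless graph, so tw(G) ≥ 1. Combining the bounds, tw(G) = 1.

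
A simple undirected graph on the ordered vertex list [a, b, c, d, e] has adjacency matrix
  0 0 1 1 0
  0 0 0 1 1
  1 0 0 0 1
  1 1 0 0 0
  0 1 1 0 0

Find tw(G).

A width-2 tree decomposition is:
Bags: B1 = {b, d, e}  B2 = {a, d, e}  B3 = {a, c, e}
Tree: B1–B2, B2–B3
Every bag has size at most 3, so the width is 3 − 1 = 2 and tw(G) ≤ 2. Since e–b–d–a–c–e is a cycle in G, G is not acyclic. Forests are exactly the graphs of treewidth ≤ 1, so tw(G) ≥ 2. Hence tw(G) = 2 exactly.

2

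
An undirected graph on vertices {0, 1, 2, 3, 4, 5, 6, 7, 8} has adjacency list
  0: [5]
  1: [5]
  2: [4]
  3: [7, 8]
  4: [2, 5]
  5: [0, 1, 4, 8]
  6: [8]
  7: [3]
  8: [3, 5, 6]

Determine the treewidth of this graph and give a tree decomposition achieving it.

Treewidth 1.
One such decomposition:
Bags: B1 = {4, 5}  B2 = {5, 8}  B3 = {0, 5}  B4 = {6, 8}  B5 = {3, 8}  B6 = {3, 7}  B7 = {1, 5}  B8 = {2, 4}
Tree: B1–B2, B1–B3, B2–B4, B2–B5, B5–B6, B3–B7, B1–B8

Every bag has size at most 2, so the width is 2 − 1 = 1 and tw(G) ≤ 1. G has an edge, so its treewidth is at least 1. Therefore the treewidth is 1.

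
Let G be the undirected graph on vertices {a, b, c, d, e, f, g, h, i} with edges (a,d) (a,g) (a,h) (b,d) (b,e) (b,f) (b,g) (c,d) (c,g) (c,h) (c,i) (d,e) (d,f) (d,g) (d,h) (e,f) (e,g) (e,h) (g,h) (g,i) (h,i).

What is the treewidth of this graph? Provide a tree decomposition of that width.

Every bag has size at most 4, so the width is 4 − 1 = 3 and tw(G) ≤ 3. On the other hand G contains the 4-clique {d, e, g, h}. A clique must lie in a single bag of any decomposition, so no decomposition can have width below 3. Hence tw(G) = 3 exactly.

Treewidth 3.
One such decomposition:
Bags: B1 = {a, d, g, h}  B2 = {d, e, g, h}  B3 = {b, d, e, g}  B4 = {c, d, g, h}  B5 = {b, d, e, f}  B6 = {c, g, h, i}
Tree: B1–B2, B2–B3, B1–B4, B3–B5, B4–B6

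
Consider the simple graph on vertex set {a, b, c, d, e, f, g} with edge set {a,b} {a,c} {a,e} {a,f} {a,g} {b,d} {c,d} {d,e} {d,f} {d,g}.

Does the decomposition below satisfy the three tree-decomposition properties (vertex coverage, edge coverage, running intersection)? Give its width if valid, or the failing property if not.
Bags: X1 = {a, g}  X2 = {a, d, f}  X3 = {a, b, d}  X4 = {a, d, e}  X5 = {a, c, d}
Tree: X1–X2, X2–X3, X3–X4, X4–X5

A tree decomposition must satisfy three properties: every vertex lies in some bag; for every edge, both endpoints lie together in some bag; and for every vertex, the bags containing it form a connected subtree. Here edge (d,g) lies in no bag, so the decomposition is invalid.

No — edge (d,g) lies in no bag.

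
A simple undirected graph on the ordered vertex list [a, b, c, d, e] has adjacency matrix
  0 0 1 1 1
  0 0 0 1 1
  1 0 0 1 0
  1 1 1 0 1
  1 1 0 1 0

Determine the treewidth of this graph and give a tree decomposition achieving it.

Treewidth 2.
One such decomposition:
Bags: B1 = {b, d, e}  B2 = {a, d, e}  B3 = {a, c, d}
Tree: B1–B2, B2–B3

The largest bag has 3 vertices, giving width 2; this decomposition certifies tw(G) ≤ 2. For the lower bound, the 3 vertices {a, d, e} are pairwise adjacent, and any tree decomposition puts a clique entirely inside one bag — forcing width ≥ 2. Combining the bounds, tw(G) = 2.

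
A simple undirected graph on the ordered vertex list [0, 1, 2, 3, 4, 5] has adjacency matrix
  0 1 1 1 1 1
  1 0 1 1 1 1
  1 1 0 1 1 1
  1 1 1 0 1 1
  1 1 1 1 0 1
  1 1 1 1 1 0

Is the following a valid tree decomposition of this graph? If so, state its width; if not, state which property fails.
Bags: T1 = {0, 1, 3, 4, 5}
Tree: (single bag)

A tree decomposition must satisfy three properties: every vertex lies in some bag; for every edge, both endpoints lie together in some bag; and for every vertex, the bags containing it form a connected subtree. Here vertex 2 appears in no bag, so the decomposition is invalid.

No — vertex 2 appears in no bag.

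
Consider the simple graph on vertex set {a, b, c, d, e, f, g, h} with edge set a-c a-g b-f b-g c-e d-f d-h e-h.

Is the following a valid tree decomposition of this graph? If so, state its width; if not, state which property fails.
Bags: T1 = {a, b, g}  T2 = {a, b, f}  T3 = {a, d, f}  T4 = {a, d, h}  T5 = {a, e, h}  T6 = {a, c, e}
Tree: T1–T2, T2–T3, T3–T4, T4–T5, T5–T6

Yes; width 2.

Every vertex of G appears in some bag (union = {a, b, c, d, e, f, g, h}); every edge is covered by a bag; and for each vertex v the set of bags containing v is connected in the bag tree. The decomposition is therefore valid. The largest bag has 3 vertices, so the width is 2.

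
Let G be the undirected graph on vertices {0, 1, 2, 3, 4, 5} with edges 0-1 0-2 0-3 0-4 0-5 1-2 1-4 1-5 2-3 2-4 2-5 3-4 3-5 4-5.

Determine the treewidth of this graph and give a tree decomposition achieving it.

Treewidth 4.
One optimal decomposition is:
Bags: B1 = {0, 1, 2, 4, 5}  B2 = {0, 2, 3, 4, 5}
Tree: B1–B2

Each bag holds 5 vertices, so the decomposition has width 4, which upper-bounds the treewidth. Conversely, {0, 1, 2, 4, 5} is a clique of size 5, and the vertices of any clique must share a bag in every tree decomposition; so some bag has ≥ 5 vertices and tw(G) ≥ 4. Combining the bounds, tw(G) = 4.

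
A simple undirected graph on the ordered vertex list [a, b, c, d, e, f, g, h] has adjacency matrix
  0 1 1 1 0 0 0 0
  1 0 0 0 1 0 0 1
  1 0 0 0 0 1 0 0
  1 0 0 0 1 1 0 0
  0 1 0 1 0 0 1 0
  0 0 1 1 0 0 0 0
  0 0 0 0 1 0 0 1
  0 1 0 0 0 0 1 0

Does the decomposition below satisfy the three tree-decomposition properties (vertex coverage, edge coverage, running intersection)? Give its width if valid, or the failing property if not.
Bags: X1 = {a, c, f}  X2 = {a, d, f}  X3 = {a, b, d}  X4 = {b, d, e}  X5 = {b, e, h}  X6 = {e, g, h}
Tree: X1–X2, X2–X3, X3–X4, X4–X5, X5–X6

Vertex coverage: the bags together contain {a, b, c, d, e, f, g, h}, the full vertex set. Edge coverage: each edge of G has both endpoints in at least one bag. Running intersection: for every vertex, the bags containing it form a connected subtree. All three properties hold, so this is a valid tree decomposition of width max|bag| − 1 = 2, and hence tw(G) ≤ 2.

Yes; width 2.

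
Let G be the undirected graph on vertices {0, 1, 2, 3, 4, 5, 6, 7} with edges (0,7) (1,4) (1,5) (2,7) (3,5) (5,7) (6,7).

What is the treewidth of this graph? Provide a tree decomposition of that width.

Every bag has size at most 2, so the width is 2 − 1 = 1 and tw(G) ≤ 1. G has an edge, so its treewidth is at least 1. The upper and lower bounds meet at 1, so that is the treewidth.

Treewidth 1.
Bags: B1 = {1, 5}  B2 = {5, 7}  B3 = {2, 7}  B4 = {6, 7}  B5 = {0, 7}  B6 = {1, 4}  B7 = {3, 5}
Tree: B1–B2, B2–B3, B3–B4, B2–B5, B1–B6, B1–B7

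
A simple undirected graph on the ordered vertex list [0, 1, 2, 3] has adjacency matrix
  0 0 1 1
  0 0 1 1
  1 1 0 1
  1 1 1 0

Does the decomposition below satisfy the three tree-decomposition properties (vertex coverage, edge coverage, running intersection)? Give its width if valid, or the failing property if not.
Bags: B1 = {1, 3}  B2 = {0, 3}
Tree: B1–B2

No — vertex 2 appears in no bag.

A tree decomposition must satisfy three properties: every vertex lies in some bag; for every edge, both endpoints lie together in some bag; and for every vertex, the bags containing it form a connected subtree. Here vertex 2 appears in no bag, so the decomposition is invalid.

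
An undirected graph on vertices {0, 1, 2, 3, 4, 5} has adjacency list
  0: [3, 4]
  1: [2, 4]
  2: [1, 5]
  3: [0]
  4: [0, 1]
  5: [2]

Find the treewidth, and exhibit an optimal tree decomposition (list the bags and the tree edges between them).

The largest bag has 2 vertices, giving width 1; this decomposition certifies tw(G) ≤ 1. G has an edge, so its treewidth is at least 1. Therefore the treewidth is 1.

Treewidth 1.
One optimal decomposition is:
Bags: B1 = {0, 3}  B2 = {0, 4}  B3 = {1, 4}  B4 = {1, 2}  B5 = {2, 5}
Tree: B1–B2, B2–B3, B3–B4, B4–B5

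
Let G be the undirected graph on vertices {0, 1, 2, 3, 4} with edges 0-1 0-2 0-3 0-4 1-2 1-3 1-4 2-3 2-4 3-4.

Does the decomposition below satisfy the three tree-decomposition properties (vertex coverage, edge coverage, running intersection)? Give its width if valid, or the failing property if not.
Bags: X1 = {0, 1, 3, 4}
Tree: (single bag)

A tree decomposition must satisfy three properties: every vertex lies in some bag; for every edge, both endpoints lie together in some bag; and for every vertex, the bags containing it form a connected subtree. Here vertex 2 appears in no bag, so the decomposition is invalid.

No — vertex 2 appears in no bag.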